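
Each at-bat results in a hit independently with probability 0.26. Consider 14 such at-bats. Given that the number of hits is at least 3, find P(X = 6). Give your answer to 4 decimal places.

X ~ Binomial(14, 0.26). Want P(X=6 | X≥3) = P(X=6) / P(X≥3).
P(X=6) = C(14,6)·0.26^6·0.74^8 = 0.083416
P(X≥3) = 1 − 0.014765 − 0.072630 − 0.165870 = 0.746735
Ratio = 0.083416 / 0.746735 = 0.111708

0.1117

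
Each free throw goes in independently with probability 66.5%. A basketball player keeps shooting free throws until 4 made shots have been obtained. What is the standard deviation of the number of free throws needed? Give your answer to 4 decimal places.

1.7407

Y = total free throws until the fourth success; negative binomial with r=4, p=0.665.
SD(Y) = √[r(1−p)/p²] = √(3.030132) = 1.740727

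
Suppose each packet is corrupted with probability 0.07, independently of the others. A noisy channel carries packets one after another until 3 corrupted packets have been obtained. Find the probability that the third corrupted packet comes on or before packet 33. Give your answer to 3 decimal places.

Finishing within 33 packets ⇔ at least 3 successes in the first 33. With X ~ Binomial(33, 0.07), P(Y ≤ 33) = 1 − P(X ≤ 2).
  k=0: C(33,0)·0.07^0·0.93^33 = 0.09119
  k=1: C(33,1)·0.07^1·0.93^32 = 0.22650
  k=2: C(33,2)·0.07^2·0.93^31 = 0.27277
1 − 0.59046 = 0.40954

0.410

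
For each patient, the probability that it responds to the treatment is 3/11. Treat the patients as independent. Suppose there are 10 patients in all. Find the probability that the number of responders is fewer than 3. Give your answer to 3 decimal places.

0.459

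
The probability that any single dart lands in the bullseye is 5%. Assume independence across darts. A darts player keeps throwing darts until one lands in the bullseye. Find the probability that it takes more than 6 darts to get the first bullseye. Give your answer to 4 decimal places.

Y = number of darts to the first success; geometric, p = 0.05.
P(Y > 6) = P(first 6 all fail) = (1−p)^6 = 0.735092

0.7351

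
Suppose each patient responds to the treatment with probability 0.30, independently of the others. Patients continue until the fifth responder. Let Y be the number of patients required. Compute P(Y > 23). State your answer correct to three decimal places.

0.136

Needing more than 23 patients ⇔ fewer than 5 successes in the first 23. With X ~ Binomial(23, 0.30), P(Y > 23) = P(X ≤ 4).
  k=0: C(23,0)·0.30^0·0.70^23 = 0.00027
  k=1: C(23,1)·0.30^1·0.70^22 = 0.00270
  k=2: C(23,2)·0.30^2·0.70^21 = 0.01272
  k=3: C(23,3)·0.30^3·0.70^20 = 0.03815
  k=4: C(23,4)·0.30^4·0.70^19 = 0.08176
P(X ≤ 4) = 0.13560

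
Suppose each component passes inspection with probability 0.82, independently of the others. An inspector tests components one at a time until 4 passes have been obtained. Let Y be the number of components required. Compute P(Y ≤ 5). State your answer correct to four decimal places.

0.7776

Finishing within 5 components ⇔ at least 4 successes in the first 5. With X ~ Binomial(5, 0.82), P(Y ≤ 5) = 1 − P(X ≤ 3).
  k=0: C(5,0)·0.82^0·0.18^5 = 0.000189
  k=1: C(5,1)·0.82^1·0.18^4 = 0.004304
  k=2: C(5,2)·0.82^2·0.18^3 = 0.039214
  k=3: C(5,3)·0.82^3·0.18^2 = 0.178643
1 − 0.222351 = 0.777649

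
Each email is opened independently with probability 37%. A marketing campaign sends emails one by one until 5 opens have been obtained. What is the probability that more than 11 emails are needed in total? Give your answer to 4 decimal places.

0.6150

Needing more than 11 emails ⇔ fewer than 5 successes in the first 11. With X ~ Binomial(11, 0.37), P(Y > 11) = P(X ≤ 4).
  k=0: C(11,0)·0.37^0·0.63^11 = 0.006205
  k=1: C(11,1)·0.37^1·0.63^10 = 0.040087
  k=2: C(11,2)·0.37^2·0.63^9 = 0.117715
  k=3: C(11,3)·0.37^3·0.63^8 = 0.207402
  k=4: C(11,4)·0.37^4·0.63^7 = 0.243615
P(X ≤ 4) = 0.615024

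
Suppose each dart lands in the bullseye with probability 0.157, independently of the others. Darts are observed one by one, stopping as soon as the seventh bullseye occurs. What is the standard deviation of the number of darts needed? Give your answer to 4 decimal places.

15.4726

Y = total darts until the seventh success; negative binomial with r=7, p=0.157.
SD(Y) = √[r(1−p)/p²] = √(239.401193) = 15.472595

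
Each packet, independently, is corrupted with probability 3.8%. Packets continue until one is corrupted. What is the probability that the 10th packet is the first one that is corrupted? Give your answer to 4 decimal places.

Geometric (trials to first success), p = 0.038.
P(Y = 10) = (1−p)^9 · p = 0.70563 · 0.038 = 0.026814

0.0268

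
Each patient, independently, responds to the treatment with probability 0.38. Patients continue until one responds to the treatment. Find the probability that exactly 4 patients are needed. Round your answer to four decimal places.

0.0906

Geometric (trials to first success), p = 0.38.
P(Y = 4) = (1−p)^3 · p = 0.23833 · 0.38 = 0.090565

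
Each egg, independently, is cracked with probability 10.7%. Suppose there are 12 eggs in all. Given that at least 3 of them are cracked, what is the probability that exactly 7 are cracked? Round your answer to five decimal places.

0.00056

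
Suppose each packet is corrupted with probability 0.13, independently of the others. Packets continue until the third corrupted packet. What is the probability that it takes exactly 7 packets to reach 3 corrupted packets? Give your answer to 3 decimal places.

Y = trial on which the third success occurs; negative binomial, r=3, p=0.13.
P(Y=7) = C(6,2) · p^3 · (1−p)^4
= 15 · 0.002197 · 0.5729 = 0.01888

0.019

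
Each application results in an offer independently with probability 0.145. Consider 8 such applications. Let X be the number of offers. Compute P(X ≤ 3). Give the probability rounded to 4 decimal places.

X ~ Binomial(8, 0.145); P(X ≤ 3) = Σ C(8,k) p^k (1−p)^(8−k) over k:
  k=0: C(8,0)·0.145^0·0.855^8 = 0.285581
  k=1: C(8,1)·0.145^1·0.855^7 = 0.387455
  k=2: C(8,2)·0.145^2·0.855^6 = 0.229980
  k=3: C(8,3)·0.145^3·0.855^5 = 0.078005
Total = 0.981021

0.9810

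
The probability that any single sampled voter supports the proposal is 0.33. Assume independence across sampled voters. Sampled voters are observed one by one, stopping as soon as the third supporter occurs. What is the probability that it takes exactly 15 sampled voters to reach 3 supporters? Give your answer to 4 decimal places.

Y = trial on which the third success occurs; negative binomial, r=3, p=0.33.
P(Y=15) = C(14,2) · p^3 · (1−p)^12
= 91 · 0.035937 · 0.0081827 = 0.026760

0.0268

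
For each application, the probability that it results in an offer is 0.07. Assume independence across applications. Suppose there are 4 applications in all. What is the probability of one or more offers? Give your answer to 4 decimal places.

P(at least one) = 1 − P(none) = 1 − (1 − 0.07)^4
= 1 − 0.748052 = 0.251948

0.2519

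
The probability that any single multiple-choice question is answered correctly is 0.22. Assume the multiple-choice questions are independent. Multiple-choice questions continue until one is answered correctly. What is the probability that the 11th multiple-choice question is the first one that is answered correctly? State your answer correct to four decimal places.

0.0183

Geometric (trials to first success), p = 0.22.
P(Y = 11) = (1−p)^10 · p = 0.083358 · 0.22 = 0.018339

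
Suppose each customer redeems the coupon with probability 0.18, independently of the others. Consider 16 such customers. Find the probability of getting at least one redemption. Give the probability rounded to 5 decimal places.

P(at least one) = 1 − P(none) = 1 − (1 − 0.18)^16
= 1 − 0.0417851 = 0.9582149

0.95821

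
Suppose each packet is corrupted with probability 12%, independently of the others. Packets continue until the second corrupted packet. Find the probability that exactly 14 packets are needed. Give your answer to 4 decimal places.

0.0404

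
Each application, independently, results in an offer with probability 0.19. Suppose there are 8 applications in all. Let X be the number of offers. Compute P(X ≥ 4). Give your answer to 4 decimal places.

X ~ Binomial(8, 0.19); P(X ≥ 4) = Σ C(8,k) p^k (1−p)^(8−k) over k:
  k=4: C(8,4)·0.19^4·0.81^4 = 0.039269
  k=5: C(8,5)·0.19^5·0.81^3 = 0.007369
  k=6: C(8,6)·0.19^6·0.81^2 = 0.000864
  k=7: C(8,7)·0.19^7·0.81^1 = 0.000058
  k=8: C(8,8)·0.19^8·0.81^0 = 0.000002
Total = 0.047562

0.0476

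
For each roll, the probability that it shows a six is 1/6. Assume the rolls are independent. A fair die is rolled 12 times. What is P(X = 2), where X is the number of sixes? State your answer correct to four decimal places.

0.2961

X ~ Binomial(n=12, p=0.166667).
P(X=2) = C(12,2) · p^2 · (1−p)^10
= 66 · 0.027778 · 0.16151 = 0.296094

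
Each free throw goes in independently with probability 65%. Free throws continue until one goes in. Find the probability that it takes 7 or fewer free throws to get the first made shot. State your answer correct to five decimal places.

Y = number of free throws to the first success; geometric, p = 0.65.
P(Y ≤ 7) = 1 − (1−p)^7 = 1 − 0.0006434 = 0.9993566

0.99936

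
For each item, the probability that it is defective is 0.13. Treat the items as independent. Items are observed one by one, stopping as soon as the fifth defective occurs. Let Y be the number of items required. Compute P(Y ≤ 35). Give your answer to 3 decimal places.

0.485

Finishing within 35 items ⇔ at least 5 successes in the first 35. With X ~ Binomial(35, 0.13), P(Y ≤ 35) = 1 − P(X ≤ 4).
  k=0: C(35,0)·0.13^0·0.87^35 = 0.00764
  k=1: C(35,1)·0.13^1·0.87^34 = 0.03996
  k=2: C(35,2)·0.13^2·0.87^33 = 0.10152
  k=3: C(35,3)·0.13^3·0.87^32 = 0.16686
  k=4: C(35,4)·0.13^4·0.87^31 = 0.19947
1 − 0.51545 = 0.48455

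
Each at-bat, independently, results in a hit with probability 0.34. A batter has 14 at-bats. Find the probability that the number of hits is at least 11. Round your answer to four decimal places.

0.0008

X ~ Binomial(14, 0.34); P(X ≥ 11) = Σ C(14,k) p^k (1−p)^(14−k) over k:
  k=11: C(14,11)·0.34^11·0.66^3 = 0.000735
  k=12: C(14,12)·0.34^12·0.66^2 = 0.000095
  k=13: C(14,13)·0.34^13·0.66^1 = 0.000007
  k=14: C(14,14)·0.34^14·0.66^0 = 0.000000
Total = 0.000837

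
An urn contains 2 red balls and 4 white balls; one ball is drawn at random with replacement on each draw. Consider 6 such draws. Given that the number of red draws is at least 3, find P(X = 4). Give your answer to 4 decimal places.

0.2575

X ~ Binomial(6, 0.333333). Want P(X=4 | X≥3) = P(X=4) / P(X≥3).
P(X=4) = C(6,4)·0.333333^4·0.666667^2 = 0.082305
P(X≥3) = 1 − 0.087791 − 0.263374 − 0.329218 = 0.319616
Ratio = 0.082305 / 0.319616 = 0.257511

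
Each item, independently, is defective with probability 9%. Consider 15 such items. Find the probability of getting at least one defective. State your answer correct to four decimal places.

0.7570

P(at least one) = 1 − P(none) = 1 − (1 − 0.09)^15
= 1 − 0.243008 = 0.756992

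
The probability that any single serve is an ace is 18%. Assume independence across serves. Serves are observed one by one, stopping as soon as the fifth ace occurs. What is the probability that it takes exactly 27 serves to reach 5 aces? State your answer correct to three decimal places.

0.036

Y = trial on which the fifth success occurs; negative binomial, r=5, p=0.18.
P(Y=27) = C(26,4) · p^5 · (1−p)^22
= 14950 · 0.00018896 · 0.012703 = 0.03588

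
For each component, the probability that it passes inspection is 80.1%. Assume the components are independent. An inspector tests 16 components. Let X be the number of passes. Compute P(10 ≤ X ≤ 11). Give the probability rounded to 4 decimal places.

X ~ Binomial(16, 0.801); P(10 ≤ X ≤ 11) = Σ C(16,k) p^k (1−p)^(16−k) over k:
  k=10: C(16,10)·0.801^10·0.199^6 = 0.054071
  k=11: C(16,11)·0.801^11·0.199^5 = 0.118715
Total = 0.172786

0.1728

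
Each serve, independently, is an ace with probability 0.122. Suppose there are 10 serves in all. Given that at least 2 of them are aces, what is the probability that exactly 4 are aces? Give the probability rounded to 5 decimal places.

0.06098

X ~ Binomial(10, 0.122). Want P(X=4 | X≥2) = P(X=4) / P(X≥2).
P(X=4) = C(10,4)·0.122^4·0.878^6 = 0.0213121
P(X≥2) = 1 − 0.2722358 − 0.3782775 = 0.3494868
Ratio = 0.0213121 / 0.3494868 = 0.0609811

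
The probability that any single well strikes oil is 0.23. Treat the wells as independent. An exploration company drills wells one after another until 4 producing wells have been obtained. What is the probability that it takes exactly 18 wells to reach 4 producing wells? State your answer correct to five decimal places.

0.04901

Y = trial on which the fourth success occurs; negative binomial, r=4, p=0.23.
P(Y=18) = C(17,3) · p^4 · (1−p)^14
= 680 · 0.0027984 · 0.025756 = 0.0490106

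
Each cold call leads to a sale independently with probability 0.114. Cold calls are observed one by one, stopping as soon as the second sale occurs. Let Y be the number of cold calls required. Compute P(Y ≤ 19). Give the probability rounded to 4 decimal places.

0.6545

Finishing within 19 cold calls ⇔ at least 2 successes in the first 19. With X ~ Binomial(19, 0.114), P(Y ≤ 19) = 1 − P(X ≤ 1).
  k=0: C(19,0)·0.114^0·0.886^19 = 0.100286
  k=1: C(19,1)·0.114^1·0.886^18 = 0.245169
1 − 0.345455 = 0.654545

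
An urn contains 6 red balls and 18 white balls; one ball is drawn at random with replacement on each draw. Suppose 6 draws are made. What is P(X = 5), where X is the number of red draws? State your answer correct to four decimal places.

0.0044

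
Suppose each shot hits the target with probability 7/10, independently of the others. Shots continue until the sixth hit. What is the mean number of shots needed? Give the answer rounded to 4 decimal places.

8.5714

Y = total shots until the sixth success; negative binomial with r=6, p=0.70.
E[Y] = r / p = 6 / 0.70 = 8.571429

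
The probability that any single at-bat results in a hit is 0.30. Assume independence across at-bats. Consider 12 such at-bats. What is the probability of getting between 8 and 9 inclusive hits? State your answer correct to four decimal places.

0.0093

X ~ Binomial(12, 0.30); P(8 ≤ X ≤ 9) = Σ C(12,k) p^k (1−p)^(12−k) over k:
  k=8: C(12,8)·0.30^8·0.70^4 = 0.007798
  k=9: C(12,9)·0.30^9·0.70^3 = 0.001485
Total = 0.009283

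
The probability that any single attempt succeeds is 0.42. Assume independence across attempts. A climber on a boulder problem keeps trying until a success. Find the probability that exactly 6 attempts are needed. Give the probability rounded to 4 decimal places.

Geometric (trials to first success), p = 0.42.
P(Y = 6) = (1−p)^5 · p = 0.065636 · 0.42 = 0.027567

0.0276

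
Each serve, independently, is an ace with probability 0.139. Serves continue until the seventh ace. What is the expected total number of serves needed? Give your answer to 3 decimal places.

50.360

Y = total serves until the seventh success; negative binomial with r=7, p=0.139.
E[Y] = r / p = 7 / 0.139 = 50.35971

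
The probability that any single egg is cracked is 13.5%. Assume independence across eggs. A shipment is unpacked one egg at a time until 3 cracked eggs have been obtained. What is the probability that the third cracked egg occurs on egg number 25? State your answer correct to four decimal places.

0.0279

Y = trial on which the third success occurs; negative binomial, r=3, p=0.135.
P(Y=25) = C(24,2) · p^3 · (1−p)^22
= 276 · 0.0024604 · 0.041149 = 0.027942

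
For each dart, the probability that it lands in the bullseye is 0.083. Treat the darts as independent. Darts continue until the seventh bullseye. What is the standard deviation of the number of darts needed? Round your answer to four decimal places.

30.5250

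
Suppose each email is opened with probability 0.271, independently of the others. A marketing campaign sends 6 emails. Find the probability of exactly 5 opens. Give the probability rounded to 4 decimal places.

X ~ Binomial(n=6, p=0.271).
P(X=5) = C(6,5) · p^5 · (1−p)^1
= 6 · 0.0014617 · 0.729 = 0.006393

0.0064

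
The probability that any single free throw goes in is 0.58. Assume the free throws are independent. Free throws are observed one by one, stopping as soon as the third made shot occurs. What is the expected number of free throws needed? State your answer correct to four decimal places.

5.1724

Y = total free throws until the third success; negative binomial with r=3, p=0.58.
E[Y] = r / p = 3 / 0.58 = 5.172414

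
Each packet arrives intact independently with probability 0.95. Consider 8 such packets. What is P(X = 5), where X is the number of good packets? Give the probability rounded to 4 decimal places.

0.0054

X ~ Binomial(n=8, p=0.95).
P(X=5) = C(8,5) · p^5 · (1−p)^3
= 56 · 0.77378 · 0.000125 = 0.005416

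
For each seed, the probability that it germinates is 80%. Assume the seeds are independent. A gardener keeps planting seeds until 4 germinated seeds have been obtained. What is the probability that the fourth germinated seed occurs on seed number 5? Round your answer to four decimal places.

Y = trial on which the fourth success occurs; negative binomial, r=4, p=0.80.
P(Y=5) = C(4,3) · p^4 · (1−p)^1
= 4 · 0.4096 · 0.2 = 0.327680

0.3277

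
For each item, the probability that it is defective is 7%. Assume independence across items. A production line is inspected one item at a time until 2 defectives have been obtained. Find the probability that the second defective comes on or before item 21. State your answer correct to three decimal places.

0.438

Finishing within 21 items ⇔ at least 2 successes in the first 21. With X ~ Binomial(21, 0.07), P(Y ≤ 21) = 1 − P(X ≤ 1).
  k=0: C(21,0)·0.07^0·0.93^21 = 0.21784
  k=1: C(21,1)·0.07^1·0.93^20 = 0.34433
1 − 0.56217 = 0.43783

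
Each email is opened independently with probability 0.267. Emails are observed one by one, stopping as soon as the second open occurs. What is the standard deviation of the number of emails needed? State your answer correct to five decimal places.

Y = total emails until the second success; negative binomial with r=2, p=0.267.
SD(Y) = √[r(1−p)/p²] = √(20.5641824) = 4.5347748

4.53477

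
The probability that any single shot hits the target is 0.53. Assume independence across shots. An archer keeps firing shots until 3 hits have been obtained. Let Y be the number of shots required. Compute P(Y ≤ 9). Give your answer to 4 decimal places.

0.9363

Finishing within 9 shots ⇔ at least 3 successes in the first 9. With X ~ Binomial(9, 0.53), P(Y ≤ 9) = 1 − P(X ≤ 2).
  k=0: C(9,0)·0.53^0·0.47^9 = 0.001119
  k=1: C(9,1)·0.53^1·0.47^8 = 0.011358
  k=2: C(9,2)·0.53^2·0.47^7 = 0.051232
1 − 0.063709 = 0.936291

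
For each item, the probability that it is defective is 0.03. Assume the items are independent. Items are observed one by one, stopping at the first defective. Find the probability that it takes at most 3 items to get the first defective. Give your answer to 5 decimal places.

0.08733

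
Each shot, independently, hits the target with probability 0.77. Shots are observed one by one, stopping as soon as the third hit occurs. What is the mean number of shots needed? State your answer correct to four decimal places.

3.8961

Y = total shots until the third success; negative binomial with r=3, p=0.77.
E[Y] = r / p = 3 / 0.77 = 3.896104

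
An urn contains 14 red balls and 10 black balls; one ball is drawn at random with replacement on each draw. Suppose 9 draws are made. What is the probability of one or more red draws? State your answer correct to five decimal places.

P(at least one) = 1 − P(none) = 1 − (1 − 0.583333)^9
= 1 − 0.0003785 = 0.9996215

0.99962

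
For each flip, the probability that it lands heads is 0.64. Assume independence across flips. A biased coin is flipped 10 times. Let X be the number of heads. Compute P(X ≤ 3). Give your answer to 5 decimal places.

0.03054

X ~ Binomial(10, 0.64); P(X ≤ 3) = Σ C(10,k) p^k (1−p)^(10−k) over k:
  k=0: C(10,0)·0.64^0·0.36^10 = 0.0000366
  k=1: C(10,1)·0.64^1·0.36^9 = 0.0006500
  k=2: C(10,2)·0.64^2·0.36^8 = 0.0051999
  k=3: C(10,3)·0.64^3·0.36^7 = 0.0246512
Total = 0.0305376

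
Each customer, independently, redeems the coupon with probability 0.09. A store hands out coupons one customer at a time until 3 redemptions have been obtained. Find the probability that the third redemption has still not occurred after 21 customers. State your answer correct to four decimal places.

Needing more than 21 customers ⇔ fewer than 3 successes in the first 21. With X ~ Binomial(21, 0.09), P(Y > 21) = P(X ≤ 2).
  k=0: C(21,0)·0.09^0·0.91^21 = 0.137997
  k=1: C(21,1)·0.09^1·0.91^20 = 0.286609
  k=2: C(21,2)·0.09^2·0.91^19 = 0.283459
P(X ≤ 2) = 0.708065

0.7081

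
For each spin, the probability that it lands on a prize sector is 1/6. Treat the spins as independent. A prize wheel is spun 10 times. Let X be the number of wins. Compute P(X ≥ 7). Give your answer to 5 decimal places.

0.00027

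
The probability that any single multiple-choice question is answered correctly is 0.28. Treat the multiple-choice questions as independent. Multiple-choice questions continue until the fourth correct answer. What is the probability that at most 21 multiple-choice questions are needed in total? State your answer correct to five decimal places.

Finishing within 21 multiple-choice questions ⇔ at least 4 successes in the first 21. With X ~ Binomial(21, 0.28), P(Y ≤ 21) = 1 − P(X ≤ 3).
  k=0: C(21,0)·0.28^0·0.72^21 = 0.0010092
  k=1: C(21,1)·0.28^1·0.72^20 = 0.0082419
  k=2: C(21,2)·0.28^2·0.72^19 = 0.0320518
  k=3: C(21,3)·0.28^3·0.72^18 = 0.0789425
1 − 0.1202454 = 0.8797546

0.87975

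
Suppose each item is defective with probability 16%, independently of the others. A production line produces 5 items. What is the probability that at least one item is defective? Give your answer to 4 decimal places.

0.5818

P(at least one) = 1 − P(none) = 1 − (1 − 0.16)^5
= 1 − 0.418212 = 0.581788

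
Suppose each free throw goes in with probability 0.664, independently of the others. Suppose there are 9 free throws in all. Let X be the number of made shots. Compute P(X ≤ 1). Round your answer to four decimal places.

0.0010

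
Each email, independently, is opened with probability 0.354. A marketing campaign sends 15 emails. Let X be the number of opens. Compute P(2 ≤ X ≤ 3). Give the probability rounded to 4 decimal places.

0.1515

X ~ Binomial(15, 0.354); P(2 ≤ X ≤ 3) = Σ C(15,k) p^k (1−p)^(15−k) over k:
  k=2: C(15,2)·0.354^2·0.646^13 = 0.044897
  k=3: C(15,3)·0.354^3·0.646^12 = 0.106613
Total = 0.151510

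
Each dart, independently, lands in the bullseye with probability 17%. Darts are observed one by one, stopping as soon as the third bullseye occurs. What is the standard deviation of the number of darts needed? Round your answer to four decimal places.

9.2822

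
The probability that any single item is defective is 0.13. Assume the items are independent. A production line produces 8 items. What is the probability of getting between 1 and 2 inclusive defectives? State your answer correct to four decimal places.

0.5975

X ~ Binomial(8, 0.13); P(1 ≤ X ≤ 2) = Σ C(8,k) p^k (1−p)^(8−k) over k:
  k=1: C(8,1)·0.13^1·0.87^7 = 0.392345
  k=2: C(8,2)·0.13^2·0.87^6 = 0.205192
Total = 0.597537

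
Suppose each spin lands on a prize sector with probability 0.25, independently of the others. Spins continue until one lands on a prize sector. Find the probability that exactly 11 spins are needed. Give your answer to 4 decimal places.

0.0141

Geometric (trials to first success), p = 0.25.
P(Y = 11) = (1−p)^10 · p = 0.056314 · 0.25 = 0.014078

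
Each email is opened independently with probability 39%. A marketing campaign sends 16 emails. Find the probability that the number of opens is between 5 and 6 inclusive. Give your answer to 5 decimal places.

0.37249

X ~ Binomial(16, 0.39); P(5 ≤ X ≤ 6) = Σ C(16,k) p^k (1−p)^(16−k) over k:
  k=5: C(16,5)·0.39^5·0.61^11 = 0.1714880
  k=6: C(16,6)·0.39^6·0.61^10 = 0.2010065
Total = 0.3724945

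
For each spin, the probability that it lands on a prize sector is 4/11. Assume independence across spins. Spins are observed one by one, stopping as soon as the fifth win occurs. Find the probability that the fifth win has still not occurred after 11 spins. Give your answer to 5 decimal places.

Needing more than 11 spins ⇔ fewer than 5 successes in the first 11. With X ~ Binomial(11, 0.363636), P(Y > 11) = P(X ≤ 4).
  k=0: C(11,0)·0.363636^0·0.636364^11 = 0.0069304
  k=1: C(11,1)·0.363636^1·0.636364^10 = 0.0435626
  k=2: C(11,2)·0.363636^2·0.636364^9 = 0.1244645
  k=3: C(11,3)·0.363636^3·0.636364^8 = 0.2133677
  k=4: C(11,4)·0.363636^4·0.636364^7 = 0.2438488
P(X ≤ 4) = 0.6321740

0.63217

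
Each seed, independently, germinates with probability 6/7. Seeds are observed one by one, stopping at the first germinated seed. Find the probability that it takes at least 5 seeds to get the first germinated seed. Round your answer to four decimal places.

0.0004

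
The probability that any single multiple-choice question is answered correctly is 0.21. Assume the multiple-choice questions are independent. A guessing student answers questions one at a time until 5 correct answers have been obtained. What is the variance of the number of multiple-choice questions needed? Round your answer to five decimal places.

89.56916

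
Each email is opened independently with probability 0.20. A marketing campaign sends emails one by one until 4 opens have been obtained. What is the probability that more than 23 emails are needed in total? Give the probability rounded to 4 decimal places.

0.2965

Needing more than 23 emails ⇔ fewer than 4 successes in the first 23. With X ~ Binomial(23, 0.20), P(Y > 23) = P(X ≤ 3).
  k=0: C(23,0)·0.20^0·0.80^23 = 0.005903
  k=1: C(23,1)·0.20^1·0.80^22 = 0.033942
  k=2: C(23,2)·0.20^2·0.80^21 = 0.093341
  k=3: C(23,3)·0.20^3·0.80^20 = 0.163346
P(X ≤ 3) = 0.296531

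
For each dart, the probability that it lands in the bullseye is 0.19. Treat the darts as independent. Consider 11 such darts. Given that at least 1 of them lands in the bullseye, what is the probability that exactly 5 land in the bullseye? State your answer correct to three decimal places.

X ~ Binomial(11, 0.19). Want P(X=5 | X≥1) = P(X=5) / P(X≥1).
P(X=5) = C(11,5)·0.19^5·0.81^6 = 0.03231
P(X≥1) = 1 − 0.09848 = 0.90152
Ratio = 0.03231 / 0.90152 = 0.03584

0.036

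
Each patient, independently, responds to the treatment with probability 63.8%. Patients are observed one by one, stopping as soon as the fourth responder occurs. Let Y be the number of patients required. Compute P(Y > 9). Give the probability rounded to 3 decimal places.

Needing more than 9 patients ⇔ fewer than 4 successes in the first 9. With X ~ Binomial(9, 0.638), P(Y > 9) = P(X ≤ 3).
  k=0: C(9,0)·0.638^0·0.362^9 = 0.00011
  k=1: C(9,1)·0.638^1·0.362^8 = 0.00169
  k=2: C(9,2)·0.638^2·0.362^7 = 0.01194
  k=3: C(9,3)·0.638^3·0.362^6 = 0.04909
P(X ≤ 3) = 0.06283

0.063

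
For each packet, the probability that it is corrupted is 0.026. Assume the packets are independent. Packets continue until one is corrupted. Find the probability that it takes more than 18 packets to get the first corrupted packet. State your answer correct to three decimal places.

0.622

Y = number of packets to the first success; geometric, p = 0.026.
P(Y > 18) = P(first 18 all fail) = (1−p)^18 = 0.62239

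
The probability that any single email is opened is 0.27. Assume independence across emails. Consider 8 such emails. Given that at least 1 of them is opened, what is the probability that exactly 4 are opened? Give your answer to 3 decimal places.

0.115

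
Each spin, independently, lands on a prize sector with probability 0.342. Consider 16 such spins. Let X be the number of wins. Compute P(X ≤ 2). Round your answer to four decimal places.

X ~ Binomial(16, 0.342); P(X ≤ 2) = Σ C(16,k) p^k (1−p)^(16−k) over k:
  k=0: C(16,0)·0.342^0·0.658^16 = 0.001235
  k=1: C(16,1)·0.342^1·0.658^15 = 0.010269
  k=2: C(16,2)·0.342^2·0.658^14 = 0.040031
Total = 0.051535

0.0515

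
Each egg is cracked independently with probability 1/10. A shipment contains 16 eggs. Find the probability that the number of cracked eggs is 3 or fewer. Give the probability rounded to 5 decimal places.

X ~ Binomial(16, 0.10); P(X ≤ 3) = Σ C(16,k) p^k (1−p)^(16−k) over k:
  k=0: C(16,0)·0.10^0·0.90^16 = 0.1853020
  k=1: C(16,1)·0.10^1·0.90^15 = 0.3294258
  k=2: C(16,2)·0.10^2·0.90^14 = 0.2745215
  k=3: C(16,3)·0.10^3·0.90^13 = 0.1423445
Total = 0.9315938

0.93159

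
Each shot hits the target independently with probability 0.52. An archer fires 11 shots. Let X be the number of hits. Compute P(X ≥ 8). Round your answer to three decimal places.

0.141

X ~ Binomial(11, 0.52); P(X ≥ 8) = Σ C(11,k) p^k (1−p)^(11−k) over k:
  k=8: C(11,8)·0.52^8·0.48^3 = 0.09755
  k=9: C(11,9)·0.52^9·0.48^2 = 0.03523
  k=10: C(11,10)·0.52^10·0.48^1 = 0.00763
  k=11: C(11,11)·0.52^11·0.48^0 = 0.00075
Total = 0.14116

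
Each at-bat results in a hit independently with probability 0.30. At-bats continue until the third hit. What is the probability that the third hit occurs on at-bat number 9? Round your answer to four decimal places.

0.0889

Y = trial on which the third success occurs; negative binomial, r=3, p=0.30.
P(Y=9) = C(8,2) · p^3 · (1−p)^6
= 28 · 0.027 · 0.11765 = 0.088943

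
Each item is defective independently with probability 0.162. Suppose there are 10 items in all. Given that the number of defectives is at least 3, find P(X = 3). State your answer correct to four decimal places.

0.6988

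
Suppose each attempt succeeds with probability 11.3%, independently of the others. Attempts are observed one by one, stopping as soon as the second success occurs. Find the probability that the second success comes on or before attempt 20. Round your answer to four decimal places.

0.6776

Finishing within 20 attempts ⇔ at least 2 successes in the first 20. With X ~ Binomial(20, 0.113), P(Y ≤ 20) = 1 − P(X ≤ 1).
  k=0: C(20,0)·0.113^0·0.887^20 = 0.090881
  k=1: C(20,1)·0.113^1·0.887^19 = 0.231557
1 − 0.322437 = 0.677563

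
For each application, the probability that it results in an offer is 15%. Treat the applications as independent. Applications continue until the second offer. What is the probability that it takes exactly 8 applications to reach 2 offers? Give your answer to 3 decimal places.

Y = trial on which the second success occurs; negative binomial, r=2, p=0.15.
P(Y=8) = C(7,1) · p^2 · (1−p)^6
= 7 · 0.0225 · 0.37715 = 0.05940

0.059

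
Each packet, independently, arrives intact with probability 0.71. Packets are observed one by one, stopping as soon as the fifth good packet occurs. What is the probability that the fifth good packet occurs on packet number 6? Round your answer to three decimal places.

0.262

Y = trial on which the fifth success occurs; negative binomial, r=5, p=0.71.
P(Y=6) = C(5,4) · p^5 · (1−p)^1
= 5 · 0.18042 · 0.29 = 0.26161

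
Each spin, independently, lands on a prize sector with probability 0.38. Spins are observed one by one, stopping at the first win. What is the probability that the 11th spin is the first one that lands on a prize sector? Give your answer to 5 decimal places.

0.00319

Geometric (trials to first success), p = 0.38.
P(Y = 11) = (1−p)^10 · p = 0.008393 · 0.38 = 0.0031893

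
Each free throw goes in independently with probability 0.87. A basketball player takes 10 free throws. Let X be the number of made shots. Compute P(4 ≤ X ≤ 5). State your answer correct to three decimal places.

0.005

X ~ Binomial(10, 0.87); P(4 ≤ X ≤ 5) = Σ C(10,k) p^k (1−p)^(10−k) over k:
  k=4: C(10,4)·0.87^4·0.13^6 = 0.00058
  k=5: C(10,5)·0.87^5·0.13^5 = 0.00466
Total = 0.00524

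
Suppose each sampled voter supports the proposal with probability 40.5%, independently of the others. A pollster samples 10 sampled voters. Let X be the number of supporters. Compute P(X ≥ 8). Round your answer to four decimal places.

X ~ Binomial(10, 0.405); P(X ≥ 8) = Σ C(10,k) p^k (1−p)^(10−k) over k:
  k=8: C(10,8)·0.405^8·0.595^2 = 0.011532
  k=9: C(10,9)·0.405^9·0.595^1 = 0.001744
  k=10: C(10,10)·0.405^10·0.595^0 = 0.000119
Total = 0.013395

0.0134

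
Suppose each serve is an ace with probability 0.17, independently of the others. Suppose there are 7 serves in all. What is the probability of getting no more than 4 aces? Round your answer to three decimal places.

0.998

X ~ Binomial(7, 0.17); P(X ≤ 4) = Σ C(7,k) p^k (1−p)^(7−k) over k:
  k=0: C(7,0)·0.17^0·0.83^7 = 0.27136
  k=1: C(7,1)·0.17^1·0.83^6 = 0.38906
  k=2: C(7,2)·0.17^2·0.83^5 = 0.23906
  k=3: C(7,3)·0.17^3·0.83^4 = 0.08161
  k=4: C(7,4)·0.17^4·0.83^3 = 0.01671
Total = 0.99780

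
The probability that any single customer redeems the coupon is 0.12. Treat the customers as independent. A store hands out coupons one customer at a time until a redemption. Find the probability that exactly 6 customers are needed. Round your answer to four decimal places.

Geometric (trials to first success), p = 0.12.
P(Y = 6) = (1−p)^5 · p = 0.52773 · 0.12 = 0.063328

0.0633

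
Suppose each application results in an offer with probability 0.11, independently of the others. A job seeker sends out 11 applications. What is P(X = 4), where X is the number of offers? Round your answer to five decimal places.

0.02137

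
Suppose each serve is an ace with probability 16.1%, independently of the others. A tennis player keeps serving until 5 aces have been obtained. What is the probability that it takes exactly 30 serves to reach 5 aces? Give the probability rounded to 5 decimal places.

0.03191

Y = trial on which the fifth success occurs; negative binomial, r=5, p=0.161.
P(Y=30) = C(29,4) · p^5 · (1−p)^25
= 23751 · 0.00010818 · 0.012418 = 0.0319051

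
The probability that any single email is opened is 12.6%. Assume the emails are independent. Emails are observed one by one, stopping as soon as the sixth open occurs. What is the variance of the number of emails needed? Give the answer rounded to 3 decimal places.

330.310

Y = total emails until the sixth success; negative binomial with r=6, p=0.126.
Var(Y) = r(1−p)/p² = 6·0.874 / 0.126² = 330.30990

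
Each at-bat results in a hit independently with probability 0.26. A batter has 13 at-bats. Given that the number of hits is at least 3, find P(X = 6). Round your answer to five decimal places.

X ~ Binomial(13, 0.26). Want P(X=6 | X≥3) = P(X=6) / P(X≥3).
P(X=6) = C(13,6)·0.26^6·0.74^7 = 0.0644139
P(X≥3) = 1 − 0.0199532 − 0.0911375 − 0.1921278 = 0.6967815
Ratio = 0.0644139 / 0.6967815 = 0.0924449

0.09244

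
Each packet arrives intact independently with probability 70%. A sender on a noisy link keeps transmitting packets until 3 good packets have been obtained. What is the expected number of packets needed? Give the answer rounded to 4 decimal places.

Y = total packets until the third success; negative binomial with r=3, p=0.70.
E[Y] = r / p = 3 / 0.70 = 4.285714

4.2857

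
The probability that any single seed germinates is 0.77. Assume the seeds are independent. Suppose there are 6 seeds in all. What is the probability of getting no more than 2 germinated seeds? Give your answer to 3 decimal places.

X ~ Binomial(6, 0.77); P(X ≤ 2) = Σ C(6,k) p^k (1−p)^(6−k) over k:
  k=0: C(6,0)·0.77^0·0.23^6 = 0.00015
  k=1: C(6,1)·0.77^1·0.23^5 = 0.00297
  k=2: C(6,2)·0.77^2·0.23^4 = 0.02489
Total = 0.02801

0.028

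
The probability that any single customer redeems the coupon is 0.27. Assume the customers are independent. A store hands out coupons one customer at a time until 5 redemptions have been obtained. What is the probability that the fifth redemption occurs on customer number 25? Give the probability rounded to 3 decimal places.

Y = trial on which the fifth success occurs; negative binomial, r=5, p=0.27.
P(Y=25) = C(24,4) · p^5 · (1−p)^20
= 10626 · 0.0014349 · 0.001847 = 0.02816

0.028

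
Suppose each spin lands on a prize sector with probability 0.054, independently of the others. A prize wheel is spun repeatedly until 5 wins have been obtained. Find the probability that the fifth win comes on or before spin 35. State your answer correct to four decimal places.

0.0386

Finishing within 35 spins ⇔ at least 5 successes in the first 35. With X ~ Binomial(35, 0.054), P(Y ≤ 35) = 1 − P(X ≤ 4).
  k=0: C(35,0)·0.054^0·0.946^35 = 0.143281
  k=1: C(35,1)·0.054^1·0.946^34 = 0.286260
  k=2: C(35,2)·0.054^2·0.946^33 = 0.277787
  k=3: C(35,3)·0.054^3·0.946^32 = 0.174424
  k=4: C(35,4)·0.054^4·0.946^31 = 0.079653
1 − 0.961405 = 0.038595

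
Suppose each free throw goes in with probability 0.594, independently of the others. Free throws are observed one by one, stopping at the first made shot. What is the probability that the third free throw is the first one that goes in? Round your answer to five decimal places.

Geometric (trials to first success), p = 0.594.
P(Y = 3) = (1−p)^2 · p = 0.16484 · 0.594 = 0.0979126

0.09791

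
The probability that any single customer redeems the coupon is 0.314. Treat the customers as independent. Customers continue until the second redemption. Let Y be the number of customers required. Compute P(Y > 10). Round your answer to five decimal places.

0.12872

Needing more than 10 customers ⇔ fewer than 2 successes in the first 10. With X ~ Binomial(10, 0.314), P(Y > 10) = P(X ≤ 1).
  k=0: C(10,0)·0.314^0·0.686^10 = 0.0230803
  k=1: C(10,1)·0.314^1·0.686^9 = 0.1056445
P(X ≤ 1) = 0.1287247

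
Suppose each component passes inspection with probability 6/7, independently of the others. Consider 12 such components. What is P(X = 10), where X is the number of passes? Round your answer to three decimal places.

X ~ Binomial(n=12, p=0.857143).
P(X=10) = C(12,10) · p^10 · (1−p)^2
= 66 · 0.21406 · 0.020408 = 0.28832

0.288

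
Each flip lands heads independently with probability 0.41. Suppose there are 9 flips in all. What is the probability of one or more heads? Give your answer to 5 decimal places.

P(at least one) = 1 − P(none) = 1 − (1 − 0.41)^9
= 1 − 0.0086630 = 0.9913370

0.99134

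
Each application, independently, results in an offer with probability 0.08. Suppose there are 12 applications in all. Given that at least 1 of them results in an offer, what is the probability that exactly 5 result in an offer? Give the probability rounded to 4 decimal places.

X ~ Binomial(12, 0.08). Want P(X=5 | X≥1) = P(X=5) / P(X≥1).
P(X=5) = C(12,5)·0.08^5·0.92^7 = 0.001448
P(X≥1) = 1 − 0.367666 = 0.632334
Ratio = 0.001448 / 0.632334 = 0.002290

0.0023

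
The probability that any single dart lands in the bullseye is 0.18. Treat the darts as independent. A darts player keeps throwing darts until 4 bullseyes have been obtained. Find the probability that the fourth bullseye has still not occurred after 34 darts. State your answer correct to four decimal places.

Needing more than 34 darts ⇔ fewer than 4 successes in the first 34. With X ~ Binomial(34, 0.18), P(Y > 34) = P(X ≤ 3).
  k=0: C(34,0)·0.18^0·0.82^34 = 0.001174
  k=1: C(34,1)·0.18^1·0.82^33 = 0.008762
  k=2: C(34,2)·0.18^2·0.82^32 = 0.031736
  k=3: C(34,3)·0.18^3·0.82^31 = 0.074309
P(X ≤ 3) = 0.115981

0.1160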